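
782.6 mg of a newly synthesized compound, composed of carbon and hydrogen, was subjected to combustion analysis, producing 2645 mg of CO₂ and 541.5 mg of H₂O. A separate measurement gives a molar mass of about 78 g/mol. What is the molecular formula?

mol C = 2.645 g CO₂ ÷ 44.009 g/mol = 0.060101 mol
mol H = 2 × 0.5415 g H₂O ÷ 18.015 g/mol = 0.060117 mol
Divide by the smallest (0.060101 mol): C 1.000, H 1.000
Empirical formula: CH
Empirical-formula mass = 13.02 g/mol; 78 ÷ 13.02 ≈ 6, so the molecular formula is C6H6.

C6H6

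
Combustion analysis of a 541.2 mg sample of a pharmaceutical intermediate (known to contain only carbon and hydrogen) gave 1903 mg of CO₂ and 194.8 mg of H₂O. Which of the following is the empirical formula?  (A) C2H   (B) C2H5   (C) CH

mol C = 1.903 g CO₂ ÷ 44.009 g/mol = 0.043241 mol
mol H = 2 × 0.1948 g H₂O ÷ 18.015 g/mol = 0.021626 mol
Divide by the smallest (0.021626 mol): C 1.999, H 1.000

(A) C2H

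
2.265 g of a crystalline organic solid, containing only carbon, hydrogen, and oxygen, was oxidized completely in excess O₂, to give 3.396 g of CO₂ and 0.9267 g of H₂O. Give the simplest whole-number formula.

C3H4O3

mol C = 3.396 g CO₂ ÷ 44.009 g/mol = 0.077166 mol
mol H = 2 × 0.9267 g H₂O ÷ 18.015 g/mol = 0.10288 mol
mass O = 2.265 − (0.92684 + 0.10370) = 1.2345 g → mol O = 1.2345 ÷ 15.999 = 0.077158 mol
Divide by the smallest (0.077158 mol): C 1.000, H 1.333, O 1.000
Multiplying each by 3 gives whole numbers: C 3.00, H 4.00, O 3.00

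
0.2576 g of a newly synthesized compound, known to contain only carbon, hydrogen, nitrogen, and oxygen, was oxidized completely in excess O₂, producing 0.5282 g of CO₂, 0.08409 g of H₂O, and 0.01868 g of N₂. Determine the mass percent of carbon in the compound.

mol C = 0.5282 g CO₂ ÷ 44.009 g/mol = 0.012002 mol
mol H = 2 × 0.08409 g H₂O ÷ 18.015 g/mol = 0.0093356 mol
mol N = 2 × 0.01868 g N₂ ÷ 28.014 g/mol = 0.0013336 mol
mass O = 0.2576 − (0.14416 + 0.0094102 + 0.018680) = 0.085353 g → mol O = 0.085353 ÷ 15.999 = 0.0053349 mol
mass % C = 0.14416 g ÷ 0.2576 g × 100%

55.96%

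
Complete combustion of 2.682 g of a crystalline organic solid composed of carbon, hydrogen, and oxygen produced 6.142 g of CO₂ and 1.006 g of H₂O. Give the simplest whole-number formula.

mol C = 6.142 g CO₂ ÷ 44.009 g/mol = 0.13956 mol
mol H = 2 × 1.006 g H₂O ÷ 18.015 g/mol = 0.11168 mol
mass O = 2.682 − (1.6763 + 0.11258) = 0.89314 g → mol O = 0.89314 ÷ 15.999 = 0.055825 mol
Divide by the smallest (0.055825 mol): C 2.500, H 2.001, O 1.000
Multiplying each by 2 gives whole numbers: C 5.00, H 4.00, O 2.00

C5H4O2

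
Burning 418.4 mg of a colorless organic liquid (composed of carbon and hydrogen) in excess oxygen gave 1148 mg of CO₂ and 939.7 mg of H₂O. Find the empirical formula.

mol C = 1.148 g CO₂ ÷ 44.009 g/mol = 0.026086 mol
mol H = 2 × 0.9397 g H₂O ÷ 18.015 g/mol = 0.10432 mol
Divide by the smallest (0.026086 mol): C 1.000, H 3.999

CH4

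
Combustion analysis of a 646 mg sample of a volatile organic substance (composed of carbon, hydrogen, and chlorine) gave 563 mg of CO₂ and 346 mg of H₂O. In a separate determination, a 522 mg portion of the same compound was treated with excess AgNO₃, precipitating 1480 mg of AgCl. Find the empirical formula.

CH3Cl

mol C = 0.563 g CO₂ ÷ 44.009 g/mol = 0.01279 mol
mol H = 2 × 0.346 g H₂O ÷ 18.015 g/mol = 0.03841 mol
From the AgCl data: mol Cl per gram of compound = (1.48 ÷ 143.318) ÷ 0.522 = 0.01978 mol/g, so in the 0.646 g combustion sample mol Cl = 0.01278 mol
Divide by the smallest (0.01278 mol): C 1.001, H 3.006, Cl 1.000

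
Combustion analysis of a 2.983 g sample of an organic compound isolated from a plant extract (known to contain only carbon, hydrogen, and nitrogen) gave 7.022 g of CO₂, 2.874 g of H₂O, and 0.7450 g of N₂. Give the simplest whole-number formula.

mol C = 7.022 g CO₂ ÷ 44.009 g/mol = 0.15956 mol
mol H = 2 × 2.874 g H₂O ÷ 18.015 g/mol = 0.31907 mol
mol N = 2 × 0.7450 g N₂ ÷ 28.014 g/mol = 0.053188 mol
Divide by the smallest (0.053188 mol): C 3.000, H 5.999, N 1.000

C3H6N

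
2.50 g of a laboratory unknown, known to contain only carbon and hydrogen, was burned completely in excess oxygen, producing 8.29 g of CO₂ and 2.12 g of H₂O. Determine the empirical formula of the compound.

mol C = 8.29 g CO₂ ÷ 44.009 g/mol = 0.1884 mol
mol H = 2 × 2.12 g H₂O ÷ 18.015 g/mol = 0.2354 mol
Divide by the smallest (0.1884 mol): C 1.000, H 1.249
Multiplying each by 4 gives whole numbers: C 4.00, H 5.00

C4H5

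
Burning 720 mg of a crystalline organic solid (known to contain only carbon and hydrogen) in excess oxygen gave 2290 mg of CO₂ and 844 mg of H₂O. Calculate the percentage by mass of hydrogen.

13.1%

mol C = 2.29 g CO₂ ÷ 44.009 g/mol = 0.05203 mol
mol H = 2 × 0.844 g H₂O ÷ 18.015 g/mol = 0.09370 mol
mass % H = 0.09445 g ÷ 0.720 g × 100%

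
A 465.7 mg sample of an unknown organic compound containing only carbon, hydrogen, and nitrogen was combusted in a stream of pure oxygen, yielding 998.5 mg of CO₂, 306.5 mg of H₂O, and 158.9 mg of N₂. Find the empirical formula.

C2H3N

mol C = 0.9985 g CO₂ ÷ 44.009 g/mol = 0.022689 mol
mol H = 2 × 0.3065 g H₂O ÷ 18.015 g/mol = 0.034027 mol
mol N = 2 × 0.1589 g N₂ ÷ 28.014 g/mol = 0.011344 mol
Divide by the smallest (0.011344 mol): C 2.000, H 2.999, N 1.000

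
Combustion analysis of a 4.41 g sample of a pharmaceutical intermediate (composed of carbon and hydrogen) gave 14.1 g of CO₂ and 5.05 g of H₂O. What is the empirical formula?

mol C = 14.1 g CO₂ ÷ 44.009 g/mol = 0.3204 mol
mol H = 2 × 5.05 g H₂O ÷ 18.015 g/mol = 0.5606 mol
Divide by the smallest (0.3204 mol): C 1.000, H 1.750
Multiplying each by 4 gives whole numbers: C 4.00, H 7.00

C4H7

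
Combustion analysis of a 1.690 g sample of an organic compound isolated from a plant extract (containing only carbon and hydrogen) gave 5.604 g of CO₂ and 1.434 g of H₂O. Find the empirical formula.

mol C = 5.604 g CO₂ ÷ 44.009 g/mol = 0.12734 mol
mol H = 2 × 1.434 g H₂O ÷ 18.015 g/mol = 0.15920 mol
Divide by the smallest (0.12734 mol): C 1.000, H 1.250
Multiplying each by 4 gives whole numbers: C 4.00, H 5.00

C4H5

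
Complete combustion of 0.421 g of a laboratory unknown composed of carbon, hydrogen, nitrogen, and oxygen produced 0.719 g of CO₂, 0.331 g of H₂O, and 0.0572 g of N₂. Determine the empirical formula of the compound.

C4H9NO2

mol C = 0.719 g CO₂ ÷ 44.009 g/mol = 0.01634 mol
mol H = 2 × 0.331 g H₂O ÷ 18.015 g/mol = 0.03675 mol
mol N = 2 × 0.0572 g N₂ ÷ 28.014 g/mol = 0.004084 mol
mass O = 0.421 − (0.1962 + 0.03704 + 0.05720) = 0.1305 g → mol O = 0.1305 ÷ 15.999 = 0.008159 mol
Divide by the smallest (0.004084 mol): C 4.001, H 8.999, N 1.000, O 1.998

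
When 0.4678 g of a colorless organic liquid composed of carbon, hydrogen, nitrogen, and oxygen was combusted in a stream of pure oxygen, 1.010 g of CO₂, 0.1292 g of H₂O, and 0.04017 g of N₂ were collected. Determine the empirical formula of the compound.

mol C = 1.010 g CO₂ ÷ 44.009 g/mol = 0.022950 mol
mol H = 2 × 0.1292 g H₂O ÷ 18.015 g/mol = 0.014344 mol
mol N = 2 × 0.04017 g N₂ ÷ 28.014 g/mol = 0.0028679 mol
mass O = 0.4678 − (0.27565 + 0.014458 + 0.040170) = 0.13752 g → mol O = 0.13752 ÷ 15.999 = 0.0085956 mol
Divide by the smallest (0.0028679 mol): C 8.002, H 5.002, N 1.000, O 2.997

C8H5NO3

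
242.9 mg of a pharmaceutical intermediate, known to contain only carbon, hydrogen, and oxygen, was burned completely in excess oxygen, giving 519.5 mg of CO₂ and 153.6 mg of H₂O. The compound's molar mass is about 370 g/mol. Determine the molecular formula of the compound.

mol C = 0.5195 g CO₂ ÷ 44.009 g/mol = 0.011804 mol
mol H = 2 × 0.1536 g H₂O ÷ 18.015 g/mol = 0.017052 mol
mass O = 0.2429 − (0.14178 + 0.017189) = 0.083928 g → mol O = 0.083928 ÷ 15.999 = 0.0052459 mol
Divide by the smallest (0.0052459 mol): C 2.250, H 3.251, O 1.000
Multiplying each by 4 gives whole numbers: C 9.00, H 13.00, O 4.00
Empirical formula: C9H13O4
Empirical-formula mass = 185.20 g/mol; 370 ÷ 185.20 ≈ 2, so the molecular formula is C18H26O8.

C18H26O8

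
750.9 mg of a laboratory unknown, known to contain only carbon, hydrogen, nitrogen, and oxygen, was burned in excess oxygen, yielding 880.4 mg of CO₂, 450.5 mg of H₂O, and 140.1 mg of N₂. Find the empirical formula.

C2H5NO2

mol C = 0.8804 g CO₂ ÷ 44.009 g/mol = 0.020005 mol
mol H = 2 × 0.4505 g H₂O ÷ 18.015 g/mol = 0.050014 mol
mol N = 2 × 0.1401 g N₂ ÷ 28.014 g/mol = 0.010002 mol
mass O = 0.7509 − (0.24028 + 0.050414 + 0.14010) = 0.32011 g → mol O = 0.32011 ÷ 15.999 = 0.020008 mol
Divide by the smallest (0.010002 mol): C 2.000, H 5.000, N 1.000, O 2.000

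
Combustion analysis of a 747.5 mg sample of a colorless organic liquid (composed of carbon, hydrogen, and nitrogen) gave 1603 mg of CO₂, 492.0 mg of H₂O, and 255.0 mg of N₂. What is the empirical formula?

mol C = 1.603 g CO₂ ÷ 44.009 g/mol = 0.036424 mol
mol H = 2 × 0.4920 g H₂O ÷ 18.015 g/mol = 0.054621 mol
mol N = 2 × 0.2550 g N₂ ÷ 28.014 g/mol = 0.018205 mol
Divide by the smallest (0.018205 mol): C 2.001, H 3.000, N 1.000

C2H3N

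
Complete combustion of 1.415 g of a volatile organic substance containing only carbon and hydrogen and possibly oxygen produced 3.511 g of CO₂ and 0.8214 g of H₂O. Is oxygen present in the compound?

mol C = 3.511 g CO₂ ÷ 44.009 g/mol = 0.079779 mol
mol H = 2 × 0.8214 g H₂O ÷ 18.015 g/mol = 0.091191 mol
C and H account for only 1.0501 g of the 1.415 g sample; the remaining 0.36485 g must be oxygen.

yes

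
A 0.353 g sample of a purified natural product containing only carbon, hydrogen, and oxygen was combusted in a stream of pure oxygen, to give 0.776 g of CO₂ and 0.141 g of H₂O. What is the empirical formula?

mol C = 0.776 g CO₂ ÷ 44.009 g/mol = 0.01763 mol
mol H = 2 × 0.141 g H₂O ÷ 18.015 g/mol = 0.01565 mol
mass O = 0.353 − (0.2118 + 0.01578) = 0.1254 g → mol O = 0.1254 ÷ 15.999 = 0.007840 mol
Divide by the smallest (0.007840 mol): C 2.249, H 1.997, O 1.000
Multiplying each by 4 gives whole numbers: C 9.00, H 7.99, O 4.00

C9H8O4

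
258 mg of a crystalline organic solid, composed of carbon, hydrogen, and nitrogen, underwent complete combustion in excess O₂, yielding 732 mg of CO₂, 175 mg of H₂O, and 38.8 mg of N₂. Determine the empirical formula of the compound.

C6H7N

mol C = 0.732 g CO₂ ÷ 44.009 g/mol = 0.01663 mol
mol H = 2 × 0.175 g H₂O ÷ 18.015 g/mol = 0.01943 mol
mol N = 2 × 0.0388 g N₂ ÷ 28.014 g/mol = 0.002770 mol
Divide by the smallest (0.002770 mol): C 6.005, H 7.014, N 1.000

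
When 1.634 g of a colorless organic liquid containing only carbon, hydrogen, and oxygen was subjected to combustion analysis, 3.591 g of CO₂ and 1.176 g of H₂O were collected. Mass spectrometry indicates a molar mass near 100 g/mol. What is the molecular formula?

C5H8O2

mol C = 3.591 g CO₂ ÷ 44.009 g/mol = 0.081597 mol
mol H = 2 × 1.176 g H₂O ÷ 18.015 g/mol = 0.13056 mol
mass O = 1.634 − (0.98006 + 0.13160) = 0.52234 g → mol O = 0.52234 ÷ 15.999 = 0.032648 mol
Divide by the smallest (0.032648 mol): C 2.499, H 3.999, O 1.000
Multiplying each by 2 gives whole numbers: C 5.00, H 8.00, O 2.00
Empirical formula: C5H8O2
Empirical-formula mass = 100.12 g/mol; 100 ÷ 100.12 ≈ 1, so the molecular formula is C5H8O2.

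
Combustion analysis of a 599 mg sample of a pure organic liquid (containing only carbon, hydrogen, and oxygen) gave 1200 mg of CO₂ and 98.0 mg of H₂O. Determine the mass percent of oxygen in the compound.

43.5%

mol C = 1.20 g CO₂ ÷ 44.009 g/mol = 0.02727 mol
mol H = 2 × 0.0980 g H₂O ÷ 18.015 g/mol = 0.01088 mol
mass O = 0.599 − (0.3275 + 0.01097) = 0.2605 g → mol O = 0.2605 ÷ 15.999 = 0.01628 mol
mass % O = 0.2605 g ÷ 0.599 g × 100%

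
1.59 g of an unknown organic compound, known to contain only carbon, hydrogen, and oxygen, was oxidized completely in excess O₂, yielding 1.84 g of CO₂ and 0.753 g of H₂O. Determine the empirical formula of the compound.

C2H4O3

mol C = 1.84 g CO₂ ÷ 44.009 g/mol = 0.04181 mol
mol H = 2 × 0.753 g H₂O ÷ 18.015 g/mol = 0.08360 mol
mass O = 1.59 − (0.5022 + 0.08427) = 1.004 g → mol O = 1.004 ÷ 15.999 = 0.06273 mol
Divide by the smallest (0.04181 mol): C 1.000, H 1.999, O 1.500
Multiplying each by 2 gives whole numbers: C 2.00, H 4.00, O 3.00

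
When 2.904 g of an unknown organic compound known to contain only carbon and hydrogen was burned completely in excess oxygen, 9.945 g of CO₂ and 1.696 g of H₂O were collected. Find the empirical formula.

C6H5

mol C = 9.945 g CO₂ ÷ 44.009 g/mol = 0.22598 mol
mol H = 2 × 1.696 g H₂O ÷ 18.015 g/mol = 0.18829 mol
Divide by the smallest (0.18829 mol): C 1.200, H 1.000
Multiplying each by 5 gives whole numbers: C 6.00, H 5.00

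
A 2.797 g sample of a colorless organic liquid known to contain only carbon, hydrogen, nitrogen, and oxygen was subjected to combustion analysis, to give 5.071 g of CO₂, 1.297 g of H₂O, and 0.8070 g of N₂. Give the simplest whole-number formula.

mol C = 5.071 g CO₂ ÷ 44.009 g/mol = 0.11523 mol
mol H = 2 × 1.297 g H₂O ÷ 18.015 g/mol = 0.14399 mol
mol N = 2 × 0.8070 g N₂ ÷ 28.014 g/mol = 0.057614 mol
mass O = 2.797 − (1.3840 + 0.14514 + 0.80700) = 0.46087 g → mol O = 0.46087 ÷ 15.999 = 0.028806 mol
Divide by the smallest (0.028806 mol): C 4.000, H 4.999, N 2.000, O 1.000

C4H5N2O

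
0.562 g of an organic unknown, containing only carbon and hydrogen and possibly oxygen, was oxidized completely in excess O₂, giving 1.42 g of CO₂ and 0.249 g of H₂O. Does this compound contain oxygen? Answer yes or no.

yes

mol C = 1.42 g CO₂ ÷ 44.009 g/mol = 0.03227 mol
mol H = 2 × 0.249 g H₂O ÷ 18.015 g/mol = 0.02764 mol
C and H account for only 0.4154 g of the 0.562 g sample; the remaining 0.1466 g must be oxygen.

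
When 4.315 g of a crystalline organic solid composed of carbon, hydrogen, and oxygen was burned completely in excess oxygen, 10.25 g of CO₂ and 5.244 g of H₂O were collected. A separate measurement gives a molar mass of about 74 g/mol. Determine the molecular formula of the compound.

C4H10O

mol C = 10.25 g CO₂ ÷ 44.009 g/mol = 0.23291 mol
mol H = 2 × 5.244 g H₂O ÷ 18.015 g/mol = 0.58218 mol
mass O = 4.315 − (2.7974 + 0.58684) = 0.93072 g → mol O = 0.93072 ÷ 15.999 = 0.058173 mol
Divide by the smallest (0.058173 mol): C 4.004, H 10.008, O 1.000
Empirical formula: C4H10O
Empirical-formula mass = 74.12 g/mol; 74 ÷ 74.12 ≈ 1, so the molecular formula is C4H10O.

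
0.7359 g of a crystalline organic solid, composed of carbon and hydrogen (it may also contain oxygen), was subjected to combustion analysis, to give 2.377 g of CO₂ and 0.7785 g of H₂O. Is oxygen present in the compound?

no

mol C = 2.377 g CO₂ ÷ 44.009 g/mol = 0.054012 mol
mol H = 2 × 0.7785 g H₂O ÷ 18.015 g/mol = 0.086428 mol
C and H together account for 0.73585 g — essentially the entire 0.7359 g sample — so the compound contains no oxygen.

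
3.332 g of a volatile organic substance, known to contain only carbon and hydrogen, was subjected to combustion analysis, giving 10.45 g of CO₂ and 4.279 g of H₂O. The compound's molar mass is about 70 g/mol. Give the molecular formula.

mol C = 10.45 g CO₂ ÷ 44.009 g/mol = 0.23745 mol
mol H = 2 × 4.279 g H₂O ÷ 18.015 g/mol = 0.47505 mol
Divide by the smallest (0.23745 mol): C 1.000, H 2.001
Empirical formula: CH2
Empirical-formula mass = 14.03 g/mol; 70 ÷ 14.03 ≈ 5, so the molecular formula is C5H10.

C5H10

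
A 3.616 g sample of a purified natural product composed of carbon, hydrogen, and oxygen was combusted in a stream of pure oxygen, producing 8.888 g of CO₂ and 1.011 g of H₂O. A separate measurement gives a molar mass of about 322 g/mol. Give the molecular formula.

mol C = 8.888 g CO₂ ÷ 44.009 g/mol = 0.20196 mol
mol H = 2 × 1.011 g H₂O ÷ 18.015 g/mol = 0.11224 mol
mass O = 3.616 − (2.4257 + 0.11314) = 1.0771 g → mol O = 1.0771 ÷ 15.999 = 0.067325 mol
Divide by the smallest (0.067325 mol): C 3.000, H 1.667, O 1.000
Multiplying each by 3 gives whole numbers: C 9.00, H 5.00, O 3.00
Empirical formula: C9H5O3
Empirical-formula mass = 161.14 g/mol; 322 ÷ 161.14 ≈ 2, so the molecular formula is C18H10O6.

C18H10O6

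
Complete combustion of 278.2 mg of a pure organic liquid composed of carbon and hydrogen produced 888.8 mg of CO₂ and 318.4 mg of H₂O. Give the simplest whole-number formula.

C4H7

mol C = 0.8888 g CO₂ ÷ 44.009 g/mol = 0.020196 mol
mol H = 2 × 0.3184 g H₂O ÷ 18.015 g/mol = 0.035348 mol
Divide by the smallest (0.020196 mol): C 1.000, H 1.750
Multiplying each by 4 gives whole numbers: C 4.00, H 7.00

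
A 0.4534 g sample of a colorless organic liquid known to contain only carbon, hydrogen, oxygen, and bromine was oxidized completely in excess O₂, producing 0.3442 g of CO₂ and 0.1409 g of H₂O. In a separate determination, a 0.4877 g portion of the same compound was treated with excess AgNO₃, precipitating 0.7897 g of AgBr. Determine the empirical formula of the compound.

C4H8Br2O

mol C = 0.3442 g CO₂ ÷ 44.009 g/mol = 0.0078211 mol
mol H = 2 × 0.1409 g H₂O ÷ 18.015 g/mol = 0.015643 mol
From the AgBr data: mol Br per gram of compound = (0.7897 ÷ 187.772) ÷ 0.4877 = 0.0086234 mol/g, so in the 0.4534 g combustion sample mol Br = 0.0039098 mol
mass O = 0.4534 − (0.093940 + 0.015768 + 0.31241) = 0.031280 g → mol O = 0.031280 ÷ 15.999 = 0.0019551 mol
Divide by the smallest (0.0019551 mol): C 4.000, H 8.001, Br 2.000, O 1.000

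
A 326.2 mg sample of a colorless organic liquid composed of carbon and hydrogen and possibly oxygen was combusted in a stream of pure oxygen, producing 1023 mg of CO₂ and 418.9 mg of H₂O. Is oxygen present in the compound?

no

mol C = 1.023 g CO₂ ÷ 44.009 g/mol = 0.023245 mol
mol H = 2 × 0.4189 g H₂O ÷ 18.015 g/mol = 0.046506 mol
C and H together account for 0.32608 g — essentially the entire 0.3262 g sample — so the compound contains no oxygen.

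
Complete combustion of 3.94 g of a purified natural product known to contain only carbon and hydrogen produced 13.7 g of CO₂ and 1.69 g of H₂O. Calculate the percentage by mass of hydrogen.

mol C = 13.7 g CO₂ ÷ 44.009 g/mol = 0.3113 mol
mol H = 2 × 1.69 g H₂O ÷ 18.015 g/mol = 0.1876 mol
mass % H = 0.1891 g ÷ 3.94 g × 100%

4.8%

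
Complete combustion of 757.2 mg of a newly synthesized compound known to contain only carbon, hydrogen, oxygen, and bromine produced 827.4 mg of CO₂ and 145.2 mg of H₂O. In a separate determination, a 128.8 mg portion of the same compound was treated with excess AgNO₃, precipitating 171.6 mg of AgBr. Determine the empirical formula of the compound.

C7H6Br2O2

mol C = 0.8274 g CO₂ ÷ 44.009 g/mol = 0.018801 mol
mol H = 2 × 0.1452 g H₂O ÷ 18.015 g/mol = 0.016120 mol
From the AgBr data: mol Br per gram of compound = (0.1716 ÷ 187.772) ÷ 0.1288 = 0.0070953 mol/g, so in the 0.7572 g combustion sample mol Br = 0.0053726 mol
mass O = 0.7572 − (0.22582 + 0.016249 + 0.42929) = 0.085847 g → mol O = 0.085847 ÷ 15.999 = 0.0053658 mol
Divide by the smallest (0.0053658 mol): C 3.504, H 3.004, Br 1.001, O 1.000
Multiplying each by 2 gives whole numbers: C 7.01, H 6.01, Br 2.00, O 2.00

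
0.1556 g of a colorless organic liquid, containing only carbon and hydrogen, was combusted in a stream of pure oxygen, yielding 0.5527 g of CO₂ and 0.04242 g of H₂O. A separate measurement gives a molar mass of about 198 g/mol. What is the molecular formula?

mol C = 0.5527 g CO₂ ÷ 44.009 g/mol = 0.012559 mol
mol H = 2 × 0.04242 g H₂O ÷ 18.015 g/mol = 0.0047094 mol
Divide by the smallest (0.0047094 mol): C 2.667, H 1.000
Multiplying each by 3 gives whole numbers: C 8.00, H 3.00
Empirical formula: C8H3
Empirical-formula mass = 99.11 g/mol; 198 ÷ 99.11 ≈ 2, so the molecular formula is C16H6.

C16H6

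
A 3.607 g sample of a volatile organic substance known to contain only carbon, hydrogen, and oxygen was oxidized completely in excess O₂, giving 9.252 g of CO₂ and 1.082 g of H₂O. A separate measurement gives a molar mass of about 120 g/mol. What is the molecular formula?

C7H4O2

mol C = 9.252 g CO₂ ÷ 44.009 g/mol = 0.21023 mol
mol H = 2 × 1.082 g H₂O ÷ 18.015 g/mol = 0.12012 mol
mass O = 3.607 − (2.5251 + 0.12108) = 0.96085 g → mol O = 0.96085 ÷ 15.999 = 0.060057 mol
Divide by the smallest (0.060057 mol): C 3.501, H 2.000, O 1.000
Multiplying each by 2 gives whole numbers: C 7.00, H 4.00, O 2.00
Empirical formula: C7H4O2
Empirical-formula mass = 120.11 g/mol; 120 ÷ 120.11 ≈ 1, so the molecular formula is C7H4O2.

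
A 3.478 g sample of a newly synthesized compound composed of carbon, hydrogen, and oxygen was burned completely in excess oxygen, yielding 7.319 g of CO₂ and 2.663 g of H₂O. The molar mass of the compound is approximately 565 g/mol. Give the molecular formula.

mol C = 7.319 g CO₂ ÷ 44.009 g/mol = 0.16631 mol
mol H = 2 × 2.663 g H₂O ÷ 18.015 g/mol = 0.29564 mol
mass O = 3.478 − (1.9975 + 0.29801) = 1.1825 g → mol O = 1.1825 ÷ 15.999 = 0.073910 mol
Divide by the smallest (0.073910 mol): C 2.250, H 4.000, O 1.000
Multiplying each by 4 gives whole numbers: C 9.00, H 16.00, O 4.00
Empirical formula: C9H16O4
Empirical-formula mass = 188.22 g/mol; 565 ÷ 188.22 ≈ 3, so the molecular formula is C27H48O12.

C27H48O12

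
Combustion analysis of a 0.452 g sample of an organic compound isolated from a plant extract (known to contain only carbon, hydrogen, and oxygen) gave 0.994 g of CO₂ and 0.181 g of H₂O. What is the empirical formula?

C9H8O4

mol C = 0.994 g CO₂ ÷ 44.009 g/mol = 0.02259 mol
mol H = 2 × 0.181 g H₂O ÷ 18.015 g/mol = 0.02009 mol
mass O = 0.452 − (0.2713 + 0.02026) = 0.1605 g → mol O = 0.1605 ÷ 15.999 = 0.01003 mol
Divide by the smallest (0.01003 mol): C 2.252, H 2.004, O 1.000
Multiplying each by 4 gives whole numbers: C 9.01, H 8.01, O 4.00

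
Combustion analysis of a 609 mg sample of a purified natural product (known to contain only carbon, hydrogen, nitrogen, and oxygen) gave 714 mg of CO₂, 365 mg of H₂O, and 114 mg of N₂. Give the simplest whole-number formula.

C2H5NO2

mol C = 0.714 g CO₂ ÷ 44.009 g/mol = 0.01622 mol
mol H = 2 × 0.365 g H₂O ÷ 18.015 g/mol = 0.04052 mol
mol N = 2 × 0.114 g N₂ ÷ 28.014 g/mol = 0.008139 mol
mass O = 0.609 − (0.1949 + 0.04085 + 0.1140) = 0.2593 g → mol O = 0.2593 ÷ 15.999 = 0.01621 mol
Divide by the smallest (0.008139 mol): C 1.993, H 4.979, N 1.000, O 1.991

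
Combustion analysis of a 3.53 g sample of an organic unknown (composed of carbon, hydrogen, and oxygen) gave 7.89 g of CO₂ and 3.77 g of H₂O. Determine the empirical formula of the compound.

C3H7O

mol C = 7.89 g CO₂ ÷ 44.009 g/mol = 0.1793 mol
mol H = 2 × 3.77 g H₂O ÷ 18.015 g/mol = 0.4185 mol
mass O = 3.53 − (2.153 + 0.4219) = 0.9548 g → mol O = 0.9548 ÷ 15.999 = 0.05968 mol
Divide by the smallest (0.05968 mol): C 3.004, H 7.014, O 1.000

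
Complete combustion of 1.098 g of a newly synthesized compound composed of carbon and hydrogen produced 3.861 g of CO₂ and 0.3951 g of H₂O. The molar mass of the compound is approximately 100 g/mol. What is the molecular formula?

C8H4

mol C = 3.861 g CO₂ ÷ 44.009 g/mol = 0.087732 mol
mol H = 2 × 0.3951 g H₂O ÷ 18.015 g/mol = 0.043863 mol
Divide by the smallest (0.043863 mol): C 2.000, H 1.000
Empirical formula: C2H
Empirical-formula mass = 25.03 g/mol; 100 ÷ 25.03 ≈ 4, so the molecular formula is C8H4.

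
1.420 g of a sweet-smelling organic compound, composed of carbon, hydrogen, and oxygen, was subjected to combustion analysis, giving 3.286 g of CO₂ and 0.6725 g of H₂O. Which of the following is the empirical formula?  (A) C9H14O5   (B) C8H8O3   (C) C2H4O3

(B) C8H8O3

mol C = 3.286 g CO₂ ÷ 44.009 g/mol = 0.074667 mol
mol H = 2 × 0.6725 g H₂O ÷ 18.015 g/mol = 0.074660 mol
mass O = 1.420 − (0.89682 + 0.075257) = 0.44792 g → mol O = 0.44792 ÷ 15.999 = 0.027997 mol
Divide by the smallest (0.027997 mol): C 2.667, H 2.667, O 1.000
Multiplying each by 3 gives whole numbers: C 8.00, H 8.00, O 3.00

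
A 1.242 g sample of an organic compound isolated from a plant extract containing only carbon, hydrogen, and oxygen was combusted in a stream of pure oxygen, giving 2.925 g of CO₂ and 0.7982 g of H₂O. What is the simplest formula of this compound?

C3H4O

mol C = 2.925 g CO₂ ÷ 44.009 g/mol = 0.066464 mol
mol H = 2 × 0.7982 g H₂O ÷ 18.015 g/mol = 0.088615 mol
mass O = 1.242 − (0.79830 + 0.089324) = 0.35438 g → mol O = 0.35438 ÷ 15.999 = 0.022150 mol
Divide by the smallest (0.022150 mol): C 3.001, H 4.001, O 1.000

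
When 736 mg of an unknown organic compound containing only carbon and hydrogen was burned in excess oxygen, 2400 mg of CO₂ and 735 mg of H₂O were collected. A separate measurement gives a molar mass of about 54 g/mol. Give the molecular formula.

mol C = 2.40 g CO₂ ÷ 44.009 g/mol = 0.05453 mol
mol H = 2 × 0.735 g H₂O ÷ 18.015 g/mol = 0.08160 mol
Divide by the smallest (0.05453 mol): C 1.000, H 1.496
Multiplying each by 2 gives whole numbers: C 2.00, H 2.99
Empirical formula: C2H3
Empirical-formula mass = 27.05 g/mol; 54 ÷ 27.05 ≈ 2, so the molecular formula is C4H6.

C4H6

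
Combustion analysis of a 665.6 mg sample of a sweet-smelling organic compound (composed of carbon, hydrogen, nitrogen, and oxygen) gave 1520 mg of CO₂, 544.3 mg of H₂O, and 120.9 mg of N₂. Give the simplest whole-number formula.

C8H14N2O

mol C = 1.520 g CO₂ ÷ 44.009 g/mol = 0.034538 mol
mol H = 2 × 0.5443 g H₂O ÷ 18.015 g/mol = 0.060427 mol
mol N = 2 × 0.1209 g N₂ ÷ 28.014 g/mol = 0.0086314 mol
mass O = 0.6656 − (0.41484 + 0.060911 + 0.12090) = 0.068949 g → mol O = 0.068949 ÷ 15.999 = 0.0043096 mol
Divide by the smallest (0.0043096 mol): C 8.014, H 14.022, N 2.003, O 1.000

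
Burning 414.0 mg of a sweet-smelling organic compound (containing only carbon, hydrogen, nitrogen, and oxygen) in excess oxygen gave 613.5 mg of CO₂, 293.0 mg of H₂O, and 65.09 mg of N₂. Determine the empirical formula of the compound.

mol C = 0.6135 g CO₂ ÷ 44.009 g/mol = 0.013940 mol
mol H = 2 × 0.2930 g H₂O ÷ 18.015 g/mol = 0.032528 mol
mol N = 2 × 0.06509 g N₂ ÷ 28.014 g/mol = 0.0046470 mol
mass O = 0.4140 − (0.16744 + 0.032789 + 0.065090) = 0.14868 g → mol O = 0.14868 ÷ 15.999 = 0.0092933 mol
Divide by the smallest (0.0046470 mol): C 3.000, H 7.000, N 1.000, O 2.000

C3H7NO2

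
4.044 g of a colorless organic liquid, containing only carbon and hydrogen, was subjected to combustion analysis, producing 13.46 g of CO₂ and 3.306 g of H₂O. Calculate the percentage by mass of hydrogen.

9.15%

mol C = 13.46 g CO₂ ÷ 44.009 g/mol = 0.30585 mol
mol H = 2 × 3.306 g H₂O ÷ 18.015 g/mol = 0.36703 mol
mass % H = 0.36996 g ÷ 4.044 g × 100%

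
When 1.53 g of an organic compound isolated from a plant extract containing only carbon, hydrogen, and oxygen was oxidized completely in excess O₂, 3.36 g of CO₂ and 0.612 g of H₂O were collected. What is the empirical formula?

C9H8O4

mol C = 3.36 g CO₂ ÷ 44.009 g/mol = 0.07635 mol
mol H = 2 × 0.612 g H₂O ÷ 18.015 g/mol = 0.06794 mol
mass O = 1.53 − (0.9170 + 0.06849) = 0.5445 g → mol O = 0.5445 ÷ 15.999 = 0.03403 mol
Divide by the smallest (0.03403 mol): C 2.243, H 1.996, O 1.000
Multiplying each by 4 gives whole numbers: C 8.97, H 7.99, O 4.00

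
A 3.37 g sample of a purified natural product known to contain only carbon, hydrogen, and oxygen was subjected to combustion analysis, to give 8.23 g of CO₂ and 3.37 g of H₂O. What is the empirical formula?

mol C = 8.23 g CO₂ ÷ 44.009 g/mol = 0.1870 mol
mol H = 2 × 3.37 g H₂O ÷ 18.015 g/mol = 0.3741 mol
mass O = 3.37 − (2.246 + 0.3771) = 0.7467 g → mol O = 0.7467 ÷ 15.999 = 0.04667 mol
Divide by the smallest (0.04667 mol): C 4.007, H 8.016, O 1.000

C4H8O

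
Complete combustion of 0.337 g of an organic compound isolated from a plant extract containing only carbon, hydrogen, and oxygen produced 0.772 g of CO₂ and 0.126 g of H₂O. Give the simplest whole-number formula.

C5H4O2

mol C = 0.772 g CO₂ ÷ 44.009 g/mol = 0.01754 mol
mol H = 2 × 0.126 g H₂O ÷ 18.015 g/mol = 0.01399 mol
mass O = 0.337 − (0.2107 + 0.01410) = 0.1122 g → mol O = 0.1122 ÷ 15.999 = 0.007013 mol
Divide by the smallest (0.007013 mol): C 2.501, H 1.995, O 1.000
Multiplying each by 2 gives whole numbers: C 5.00, H 3.99, O 2.00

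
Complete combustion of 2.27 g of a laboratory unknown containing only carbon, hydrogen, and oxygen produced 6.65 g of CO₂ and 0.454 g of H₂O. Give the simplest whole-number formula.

C6H2O

mol C = 6.65 g CO₂ ÷ 44.009 g/mol = 0.1511 mol
mol H = 2 × 0.454 g H₂O ÷ 18.015 g/mol = 0.05040 mol
mass O = 2.27 − (1.815 + 0.05081) = 0.4043 g → mol O = 0.4043 ÷ 15.999 = 0.02527 mol
Divide by the smallest (0.02527 mol): C 5.980, H 1.995, O 1.000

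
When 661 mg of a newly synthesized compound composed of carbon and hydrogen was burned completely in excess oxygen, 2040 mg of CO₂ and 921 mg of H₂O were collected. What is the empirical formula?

C5H11

mol C = 2.04 g CO₂ ÷ 44.009 g/mol = 0.04635 mol
mol H = 2 × 0.921 g H₂O ÷ 18.015 g/mol = 0.1022 mol
Divide by the smallest (0.04635 mol): C 1.000, H 2.206
Multiplying each by 5 gives whole numbers: C 5.00, H 11.03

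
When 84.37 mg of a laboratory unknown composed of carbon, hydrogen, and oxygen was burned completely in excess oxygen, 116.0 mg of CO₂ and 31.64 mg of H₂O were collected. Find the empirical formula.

mol C = 0.1160 g CO₂ ÷ 44.009 g/mol = 0.0026358 mol
mol H = 2 × 0.03164 g H₂O ÷ 18.015 g/mol = 0.0035126 mol
mass O = 0.08437 − (0.031659 + 0.0035407) = 0.049170 g → mol O = 0.049170 ÷ 15.999 = 0.0030733 mol
Divide by the smallest (0.0026358 mol): C 1.000, H 1.333, O 1.166
Multiplying each by 6 gives whole numbers: C 6.00, H 8.00, O 7.00

C6H8O7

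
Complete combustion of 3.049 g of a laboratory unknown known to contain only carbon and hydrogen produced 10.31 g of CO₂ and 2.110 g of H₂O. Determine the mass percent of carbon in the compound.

mol C = 10.31 g CO₂ ÷ 44.009 g/mol = 0.23427 mol
mol H = 2 × 2.110 g H₂O ÷ 18.015 g/mol = 0.23425 mol
mass % C = 2.8138 g ÷ 3.049 g × 100%

92.29%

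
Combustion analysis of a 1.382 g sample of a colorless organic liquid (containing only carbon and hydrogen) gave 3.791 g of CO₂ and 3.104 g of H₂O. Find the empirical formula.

CH4

mol C = 3.791 g CO₂ ÷ 44.009 g/mol = 0.086141 mol
mol H = 2 × 3.104 g H₂O ÷ 18.015 g/mol = 0.34460 mol
Divide by the smallest (0.086141 mol): C 1.000, H 4.000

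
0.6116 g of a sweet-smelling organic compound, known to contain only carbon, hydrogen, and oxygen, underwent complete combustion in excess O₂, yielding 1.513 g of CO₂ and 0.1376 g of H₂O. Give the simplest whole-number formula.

mol C = 1.513 g CO₂ ÷ 44.009 g/mol = 0.034379 mol
mol H = 2 × 0.1376 g H₂O ÷ 18.015 g/mol = 0.015276 mol
mass O = 0.6116 − (0.41293 + 0.015398) = 0.18327 g → mol O = 0.18327 ÷ 15.999 = 0.011455 mol
Divide by the smallest (0.011455 mol): C 3.001, H 1.334, O 1.000
Multiplying each by 3 gives whole numbers: C 9.00, H 4.00, O 3.00

C9H4O3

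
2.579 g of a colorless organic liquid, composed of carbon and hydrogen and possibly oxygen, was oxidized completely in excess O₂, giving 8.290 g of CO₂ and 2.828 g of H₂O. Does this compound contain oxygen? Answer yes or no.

no

mol C = 8.290 g CO₂ ÷ 44.009 g/mol = 0.18837 mol
mol H = 2 × 2.828 g H₂O ÷ 18.015 g/mol = 0.31396 mol
C and H together account for 2.5790 g — essentially the entire 2.579 g sample — so the compound contains no oxygen.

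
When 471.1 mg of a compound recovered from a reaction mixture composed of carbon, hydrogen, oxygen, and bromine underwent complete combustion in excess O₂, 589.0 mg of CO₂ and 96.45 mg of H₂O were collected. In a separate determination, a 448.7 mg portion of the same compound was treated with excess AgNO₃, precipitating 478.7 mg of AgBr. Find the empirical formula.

C5H4BrO2

mol C = 0.5890 g CO₂ ÷ 44.009 g/mol = 0.013384 mol
mol H = 2 × 0.09645 g H₂O ÷ 18.015 g/mol = 0.010708 mol
From the AgBr data: mol Br per gram of compound = (0.4787 ÷ 187.772) ÷ 0.4487 = 0.0056817 mol/g, so in the 0.4711 g combustion sample mol Br = 0.0026766 mol
mass O = 0.4711 − (0.16075 + 0.010793 + 0.21387) = 0.085682 g → mol O = 0.085682 ÷ 15.999 = 0.0053554 mol
Divide by the smallest (0.0026766 mol): C 5.000, H 4.000, Br 1.000, O 2.001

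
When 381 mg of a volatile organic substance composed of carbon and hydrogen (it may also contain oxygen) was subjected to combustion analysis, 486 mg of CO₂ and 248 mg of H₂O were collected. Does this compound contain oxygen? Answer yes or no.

mol C = 0.486 g CO₂ ÷ 44.009 g/mol = 0.01104 mol
mol H = 2 × 0.248 g H₂O ÷ 18.015 g/mol = 0.02753 mol
C and H account for only 0.1604 g of the 0.381 g sample; the remaining 0.2206 g must be oxygen.

yes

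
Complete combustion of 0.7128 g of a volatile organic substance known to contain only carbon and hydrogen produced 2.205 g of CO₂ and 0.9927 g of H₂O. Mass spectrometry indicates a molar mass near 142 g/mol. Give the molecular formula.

mol C = 2.205 g CO₂ ÷ 44.009 g/mol = 0.050103 mol
mol H = 2 × 0.9927 g H₂O ÷ 18.015 g/mol = 0.11021 mol
Divide by the smallest (0.050103 mol): C 1.000, H 2.200
Multiplying each by 5 gives whole numbers: C 5.00, H 11.00
Empirical formula: C5H11
Empirical-formula mass = 71.14 g/mol; 142 ÷ 71.14 ≈ 2, so the molecular formula is C10H22.

C10H22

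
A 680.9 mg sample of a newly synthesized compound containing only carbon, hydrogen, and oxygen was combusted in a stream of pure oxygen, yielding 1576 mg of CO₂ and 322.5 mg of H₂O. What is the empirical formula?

C8H8O3

mol C = 1.576 g CO₂ ÷ 44.009 g/mol = 0.035811 mol
mol H = 2 × 0.3225 g H₂O ÷ 18.015 g/mol = 0.035803 mol
mass O = 0.6809 − (0.43012 + 0.036090) = 0.21469 g → mol O = 0.21469 ÷ 15.999 = 0.013419 mol
Divide by the smallest (0.013419 mol): C 2.669, H 2.668, O 1.000
Multiplying each by 3 gives whole numbers: C 8.01, H 8.00, O 3.00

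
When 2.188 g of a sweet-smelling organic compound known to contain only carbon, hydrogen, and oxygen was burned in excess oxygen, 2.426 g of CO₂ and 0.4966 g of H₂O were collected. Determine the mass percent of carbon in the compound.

mol C = 2.426 g CO₂ ÷ 44.009 g/mol = 0.055125 mol
mol H = 2 × 0.4966 g H₂O ÷ 18.015 g/mol = 0.055132 mol
mass O = 2.188 − (0.66211 + 0.055573) = 1.4703 g → mol O = 1.4703 ÷ 15.999 = 0.091901 mol
mass % C = 0.66211 g ÷ 2.188 g × 100%

30.26%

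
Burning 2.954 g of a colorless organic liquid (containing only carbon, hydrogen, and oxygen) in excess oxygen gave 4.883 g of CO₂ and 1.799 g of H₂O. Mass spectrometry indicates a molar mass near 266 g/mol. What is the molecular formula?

C10H18O8

mol C = 4.883 g CO₂ ÷ 44.009 g/mol = 0.11095 mol
mol H = 2 × 1.799 g H₂O ÷ 18.015 g/mol = 0.19972 mol
mass O = 2.954 − (1.3327 + 0.20132) = 1.4200 g → mol O = 1.4200 ÷ 15.999 = 0.088756 mol
Divide by the smallest (0.088756 mol): C 1.250, H 2.250, O 1.000
Multiplying each by 4 gives whole numbers: C 5.00, H 9.00, O 4.00
Empirical formula: C5H9O4
Empirical-formula mass = 133.12 g/mol; 266 ÷ 133.12 ≈ 2, so the molecular formula is C10H18O8.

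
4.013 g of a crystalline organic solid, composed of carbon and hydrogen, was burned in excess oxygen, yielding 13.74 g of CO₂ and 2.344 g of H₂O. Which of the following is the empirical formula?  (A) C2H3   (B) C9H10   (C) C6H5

(C) C6H5

mol C = 13.74 g CO₂ ÷ 44.009 g/mol = 0.31221 mol
mol H = 2 × 2.344 g H₂O ÷ 18.015 g/mol = 0.26023 mol
Divide by the smallest (0.26023 mol): C 1.200, H 1.000
Multiplying each by 5 gives whole numbers: C 6.00, H 5.00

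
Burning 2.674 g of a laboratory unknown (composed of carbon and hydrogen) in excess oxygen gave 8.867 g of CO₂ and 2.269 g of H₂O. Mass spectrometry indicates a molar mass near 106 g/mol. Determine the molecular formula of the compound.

mol C = 8.867 g CO₂ ÷ 44.009 g/mol = 0.20148 mol
mol H = 2 × 2.269 g H₂O ÷ 18.015 g/mol = 0.25190 mol
Divide by the smallest (0.20148 mol): C 1.000, H 1.250
Multiplying each by 4 gives whole numbers: C 4.00, H 5.00
Empirical formula: C4H5
Empirical-formula mass = 53.08 g/mol; 106 ÷ 53.08 ≈ 2, so the molecular formula is C8H10.

C8H10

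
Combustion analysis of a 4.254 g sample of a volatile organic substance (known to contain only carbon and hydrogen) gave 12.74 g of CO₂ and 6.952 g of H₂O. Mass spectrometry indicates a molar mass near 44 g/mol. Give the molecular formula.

mol C = 12.74 g CO₂ ÷ 44.009 g/mol = 0.28949 mol
mol H = 2 × 6.952 g H₂O ÷ 18.015 g/mol = 0.77180 mol
Divide by the smallest (0.28949 mol): C 1.000, H 2.666
Multiplying each by 3 gives whole numbers: C 3.00, H 8.00
Empirical formula: C3H8
Empirical-formula mass = 44.10 g/mol; 44 ÷ 44.10 ≈ 1, so the molecular formula is C3H8.

C3H8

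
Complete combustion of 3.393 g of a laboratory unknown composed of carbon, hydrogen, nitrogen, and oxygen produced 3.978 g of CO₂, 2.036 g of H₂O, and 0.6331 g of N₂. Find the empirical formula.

mol C = 3.978 g CO₂ ÷ 44.009 g/mol = 0.090391 mol
mol H = 2 × 2.036 g H₂O ÷ 18.015 g/mol = 0.22603 mol
mol N = 2 × 0.6331 g N₂ ÷ 28.014 g/mol = 0.045199 mol
mass O = 3.393 − (1.0857 + 0.22784 + 0.63310) = 1.4464 g → mol O = 1.4464 ÷ 15.999 = 0.090404 mol
Divide by the smallest (0.045199 mol): C 2.000, H 5.001, N 1.000, O 2.000

C2H5NO2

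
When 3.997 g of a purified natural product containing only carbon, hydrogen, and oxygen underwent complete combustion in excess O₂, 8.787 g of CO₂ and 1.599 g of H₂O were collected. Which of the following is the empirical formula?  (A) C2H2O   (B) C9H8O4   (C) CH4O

mol C = 8.787 g CO₂ ÷ 44.009 g/mol = 0.19966 mol
mol H = 2 × 1.599 g H₂O ÷ 18.015 g/mol = 0.17752 mol
mass O = 3.997 − (2.3982 + 0.17894) = 1.4199 g → mol O = 1.4199 ÷ 15.999 = 0.088749 mol
Divide by the smallest (0.088749 mol): C 2.250, H 2.000, O 1.000
Multiplying each by 4 gives whole numbers: C 9.00, H 8.00, O 4.00

(B) C9H8O4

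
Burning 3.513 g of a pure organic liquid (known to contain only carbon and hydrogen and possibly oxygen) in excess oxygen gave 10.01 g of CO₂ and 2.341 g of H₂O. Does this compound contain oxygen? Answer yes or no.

mol C = 10.01 g CO₂ ÷ 44.009 g/mol = 0.22745 mol
mol H = 2 × 2.341 g H₂O ÷ 18.015 g/mol = 0.25989 mol
C and H account for only 2.9939 g of the 3.513 g sample; the remaining 0.51908 g must be oxygen.

yes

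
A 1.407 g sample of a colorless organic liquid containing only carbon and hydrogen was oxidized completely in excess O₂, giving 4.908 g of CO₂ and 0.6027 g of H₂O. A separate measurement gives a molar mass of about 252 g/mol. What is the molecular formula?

C20H12

mol C = 4.908 g CO₂ ÷ 44.009 g/mol = 0.11152 mol
mol H = 2 × 0.6027 g H₂O ÷ 18.015 g/mol = 0.066911 mol
Divide by the smallest (0.066911 mol): C 1.667, H 1.000
Multiplying each by 3 gives whole numbers: C 5.00, H 3.00
Empirical formula: C5H3
Empirical-formula mass = 63.08 g/mol; 252 ÷ 63.08 ≈ 4, so the molecular formula is C20H12.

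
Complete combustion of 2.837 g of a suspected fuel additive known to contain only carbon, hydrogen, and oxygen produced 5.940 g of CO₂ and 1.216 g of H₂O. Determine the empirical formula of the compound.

mol C = 5.940 g CO₂ ÷ 44.009 g/mol = 0.13497 mol
mol H = 2 × 1.216 g H₂O ÷ 18.015 g/mol = 0.13500 mol
mass O = 2.837 − (1.6212 + 0.13608) = 1.0798 g → mol O = 1.0798 ÷ 15.999 = 0.067490 mol
Divide by the smallest (0.067490 mol): C 2.000, H 2.000, O 1.000

C2H2O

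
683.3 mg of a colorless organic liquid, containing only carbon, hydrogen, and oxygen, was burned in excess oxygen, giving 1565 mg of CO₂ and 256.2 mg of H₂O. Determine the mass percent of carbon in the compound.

62.51%

mol C = 1.565 g CO₂ ÷ 44.009 g/mol = 0.035561 mol
mol H = 2 × 0.2562 g H₂O ÷ 18.015 g/mol = 0.028443 mol
mass O = 0.6833 − (0.42712 + 0.028671) = 0.22751 g → mol O = 0.22751 ÷ 15.999 = 0.014220 mol
mass % C = 0.42712 g ÷ 0.6833 g × 100%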